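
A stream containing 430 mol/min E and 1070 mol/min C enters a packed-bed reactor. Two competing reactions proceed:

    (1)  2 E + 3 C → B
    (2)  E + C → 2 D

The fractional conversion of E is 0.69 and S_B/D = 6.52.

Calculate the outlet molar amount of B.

143 mol/min

Conversion of E: E consumed = 0.69 × 430 = 296.7 mol/min = 2ξ₁ + 1ξ₂.
Selectivity: 1ξ₁ / (2ξ₂) = 6.52 → ξ₁ = 13.04 ξ₂.
Substitute: (2·13.04 + 1) ξ₂ = 296.7 → ξ₂ = 10.96 mol/min, ξ₁ = 142.9 mol/min.
Outlet amounts (n = n₀ + Σ ν·ξ):
  E: 430 − 2(142.9) − 1(10.96) = 133.3
  C: 1070 − 3(142.9) − 1(10.96) = 630.4
  B: 0 + 1(142.9) = 142.9
  D: 0 + 2(10.96) = 21.91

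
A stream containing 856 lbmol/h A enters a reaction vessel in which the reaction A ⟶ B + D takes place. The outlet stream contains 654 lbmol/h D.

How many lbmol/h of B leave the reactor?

For D: n = n₀ + 1ξ → 654 = 0 + 1ξ, giving ξ = 654 lbmol/h.
Outlet amounts (n = n₀ + ν ξ):
  A: 856 − 1(654) = 202
  B: 0 + 1(654) = 654
  D: 0 + 1(654) = 654

654 lbmol/h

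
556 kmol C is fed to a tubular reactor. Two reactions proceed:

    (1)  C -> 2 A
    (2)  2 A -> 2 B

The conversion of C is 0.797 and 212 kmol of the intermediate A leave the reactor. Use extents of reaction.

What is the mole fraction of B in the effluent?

0.675

Conversion of C: C consumed = 1ξ₁ = 0.797 × 556 → ξ₁ = 443.1 kmol.
A balance: n_A = 0 + 2ξ₁ − 2ξ₂ = 212 → ξ₂ = (2·443.1 − 212)/2 = 337.1 kmol.
Outlet amounts (n = n₀ + Σ ν·ξ):
  C: 556 − 1(443.1) = 112.9
  A: 0 + 2(443.1) − 2(337.1) = 212
  B: 0 + 2(337.1) = 674.3
Total out = 999.1 kmol; y_B = 674.3 / 999.1 = 0.6748.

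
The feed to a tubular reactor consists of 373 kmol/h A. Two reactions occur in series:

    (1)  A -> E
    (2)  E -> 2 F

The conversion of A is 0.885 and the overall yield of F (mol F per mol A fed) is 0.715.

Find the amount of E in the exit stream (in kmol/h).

197 kmol/h

Conversion of A: A consumed = 1ξ₁ = 0.885 × 373 → ξ₁ = 330.1 kmol/h.
Yield of F: 2ξ₂ / 373 = 0.715 → ξ₂ = 133.3 kmol/h.
Outlet amounts (n = n₀ + Σ ν·ξ):
  A: 373 − 1(330.1) = 42.89
  E: 0 + 1(330.1) − 1(133.3) = 196.8
  F: 0 + 2(133.3) = 266.7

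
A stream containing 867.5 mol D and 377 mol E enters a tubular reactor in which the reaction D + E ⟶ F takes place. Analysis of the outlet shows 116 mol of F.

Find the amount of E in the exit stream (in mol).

261 mol

For F: n = n₀ + 1ξ → 116 = 0 + 1ξ, giving ξ = 116 mol.
Outlet amounts (n = n₀ + ν ξ):
  D: 867.5 − 1(116) = 751.5
  E: 377 − 1(116) = 261
  F: 0 + 1(116) = 116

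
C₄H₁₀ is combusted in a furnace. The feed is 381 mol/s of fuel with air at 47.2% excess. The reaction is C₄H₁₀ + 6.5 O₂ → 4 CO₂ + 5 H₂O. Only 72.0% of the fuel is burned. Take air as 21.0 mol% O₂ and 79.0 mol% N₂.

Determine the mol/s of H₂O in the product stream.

1370 mol/s

Stoichiometric O₂ = 6.5 × 381 = 2476 mol/s; O₂ fed = 2476 × 1.472 = 3645 mol/s.
N₂ fed = 3645 × 79/21 = 13710 mol/s.
Fuel reacted = 0.72 × 381 → ξ = 274.3 mol/s.
Outlet (n = n₀ + ν ξ):
  C₄H₁₀: 381 − 1(274.3) = 106.7
  O₂: 3645 − 6.5(274.3) = 1862
  N₂: 13710 (inert)
  CO₂: 0 + 4(274.3) = 1097
  H₂O: 0 + 5(274.3) = 1372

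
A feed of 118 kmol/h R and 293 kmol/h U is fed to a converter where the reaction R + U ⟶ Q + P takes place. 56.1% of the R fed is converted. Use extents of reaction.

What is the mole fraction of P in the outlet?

R reacted = 0.561 × 118 = 66.2 kmol/h; ν_R = −1, so ξ = 66.2/1 = 66.2 kmol/h.
Outlet amounts (n = n₀ + ν ξ):
  R: 118 − 1(66.2) = 51.8
  U: 293 − 1(66.2) = 226.8
  Q: 0 + 1(66.2) = 66.2
  P: 0 + 1(66.2) = 66.2
Total out = 411 kmol/h; y_P = 66.2 / 411 = 0.1611.

0.161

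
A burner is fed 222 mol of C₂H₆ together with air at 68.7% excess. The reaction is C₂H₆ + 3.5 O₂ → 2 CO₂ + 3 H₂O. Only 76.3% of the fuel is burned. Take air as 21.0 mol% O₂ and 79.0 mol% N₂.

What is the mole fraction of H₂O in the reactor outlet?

Stoichiometric O₂ = 3.5 × 222 = 777 mol; O₂ fed = 777 × 1.687 = 1311 mol.
N₂ fed = 1311 × 79/21 = 4931 mol.
Fuel reacted = 0.763 × 222 → ξ = 169.4 mol.
Outlet (n = n₀ + ν ξ):
  C₂H₆: 222 − 1(169.4) = 52.61
  O₂: 1311 − 3.5(169.4) = 717.9
  N₂: 4931 (inert)
  CO₂: 0 + 2(169.4) = 338.8
  H₂O: 0 + 3(169.4) = 508.2
Total out = 6549 mol; y_H₂O = 508.2 / 6549 = 0.0776.

0.0776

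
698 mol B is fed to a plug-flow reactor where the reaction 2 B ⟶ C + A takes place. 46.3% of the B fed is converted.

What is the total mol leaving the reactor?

B reacted = 0.463 × 698 = 323.2 mol; ν_B = −2, so ξ = 323.2/2 = 161.6 mol.
Outlet amounts (n = n₀ + ν ξ):
  B: 698 − 2(161.6) = 374.8
  C: 0 + 1(161.6) = 161.6
  A: 0 + 1(161.6) = 161.6
Total out = 374.8 + 161.6 + 161.6 = 698 mol.

698 mol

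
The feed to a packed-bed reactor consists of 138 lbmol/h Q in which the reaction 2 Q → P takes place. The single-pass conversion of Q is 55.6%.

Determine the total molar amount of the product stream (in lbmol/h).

99.6 lbmol/h

Q reacted = 0.556 × 138 = 76.73 lbmol/h; ν_Q = −2, so ξ = 76.73/2 = 38.36 lbmol/h.
Outlet amounts (n = n₀ + ν ξ):
  Q: 138 − 2(38.36) = 61.27
  P: 0 + 1(38.36) = 38.36
Total out = 61.27 + 38.36 = 99.64 lbmol/h.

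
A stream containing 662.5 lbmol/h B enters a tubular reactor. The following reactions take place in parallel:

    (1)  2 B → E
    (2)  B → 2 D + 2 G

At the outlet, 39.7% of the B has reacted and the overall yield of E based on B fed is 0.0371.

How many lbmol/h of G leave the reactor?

428 lbmol/h

Yield of E: 1ξ₁ / 662.5 = 0.0371 → ξ₁ = 24.58 lbmol/h.
Conversion of B: 2ξ₁ + 1ξ₂ = 0.397 × 662.5 = 263 → ξ₂ = 213.9 lbmol/h.
Outlet amounts (n = n₀ + Σ ν·ξ):
  B: 662.5 − 2(24.58) − 1(213.9) = 399.5
  E: 0 + 1(24.58) = 24.58
  D: 0 + 2(213.9) = 427.7
  G: 0 + 2(213.9) = 427.7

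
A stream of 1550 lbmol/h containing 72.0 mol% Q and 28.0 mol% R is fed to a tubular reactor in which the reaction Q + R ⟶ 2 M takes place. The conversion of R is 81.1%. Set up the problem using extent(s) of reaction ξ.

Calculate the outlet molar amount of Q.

764 lbmol/h

R reacted = 0.811 × 434 = 352 lbmol/h; ν_R = −1, so ξ = 352/1 = 352 lbmol/h.
Outlet amounts (n = n₀ + ν ξ):
  Q: 1116 − 1(352) = 764
  R: 434 − 1(352) = 82.03
  M: 0 + 2(352) = 703.9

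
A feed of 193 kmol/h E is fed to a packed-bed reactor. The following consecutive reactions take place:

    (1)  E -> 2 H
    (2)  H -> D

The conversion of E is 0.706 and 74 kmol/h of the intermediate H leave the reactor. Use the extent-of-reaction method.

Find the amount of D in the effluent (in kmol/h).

199 kmol/h

Conversion of E: E consumed = 1ξ₁ = 0.706 × 193 → ξ₁ = 136.3 kmol/h.
H balance: n_H = 0 + 2ξ₁ − 1ξ₂ = 74 → ξ₂ = (2·136.3 − 74)/1 = 198.5 kmol/h.
Outlet amounts (n = n₀ + Σ ν·ξ):
  E: 193 − 1(136.3) = 56.74
  H: 0 + 2(136.3) − 1(198.5) = 74
  D: 0 + 1(198.5) = 198.5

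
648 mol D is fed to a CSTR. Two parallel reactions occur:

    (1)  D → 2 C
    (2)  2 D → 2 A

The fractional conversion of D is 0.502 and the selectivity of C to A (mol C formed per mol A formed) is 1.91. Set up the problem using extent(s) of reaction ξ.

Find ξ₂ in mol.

Conversion of D: D consumed = 0.502 × 648 = 325.3 mol = 1ξ₁ + 2ξ₂.
Selectivity: 2ξ₁ / (2ξ₂) = 1.91 → ξ₁ = 1.91 ξ₂.
Substitute: (1·1.91 + 2) ξ₂ = 325.3 → ξ₂ = 83.2 mol, ξ₁ = 158.9 mol.
Outlet amounts (n = n₀ + Σ ν·ξ):
  D: 648 − 1(158.9) − 2(83.2) = 322.7
  C: 0 + 2(158.9) = 317.8
  A: 0 + 2(83.2) = 166.4

ξ₂ = 83.2 mol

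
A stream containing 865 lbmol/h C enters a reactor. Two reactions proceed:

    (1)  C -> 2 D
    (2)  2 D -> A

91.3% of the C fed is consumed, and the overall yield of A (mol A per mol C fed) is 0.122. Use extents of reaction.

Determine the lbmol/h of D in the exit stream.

1370 lbmol/h

Conversion of C: C consumed = 1ξ₁ = 0.913 × 865 → ξ₁ = 789.7 lbmol/h.
Yield of A: 1ξ₂ / 865 = 0.122 → ξ₂ = 105.5 lbmol/h.
Outlet amounts (n = n₀ + Σ ν·ξ):
  C: 865 − 1(789.7) = 75.25
  D: 0 + 2(789.7) − 2(105.5) = 1368
  A: 0 + 1(105.5) = 105.5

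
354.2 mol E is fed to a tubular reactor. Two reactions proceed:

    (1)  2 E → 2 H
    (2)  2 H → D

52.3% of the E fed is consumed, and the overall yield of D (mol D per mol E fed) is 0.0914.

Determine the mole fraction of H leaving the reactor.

Conversion of E: E consumed = 2ξ₁ = 0.523 × 354.2 → ξ₁ = 92.62 mol.
Yield of D: 1ξ₂ / 354.2 = 0.0914 → ξ₂ = 32.37 mol.
Outlet amounts (n = n₀ + Σ ν·ξ):
  E: 354.2 − 2(92.62) = 169
  H: 0 + 2(92.62) − 2(32.37) = 120.5
  D: 0 + 1(32.37) = 32.37
Total out = 321.8 mol; y_H = 120.5 / 321.8 = 0.3744.

0.374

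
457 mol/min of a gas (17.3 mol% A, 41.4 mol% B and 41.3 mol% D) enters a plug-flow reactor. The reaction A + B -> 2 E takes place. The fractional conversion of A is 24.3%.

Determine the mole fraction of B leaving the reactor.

0.372

A reacted = 0.243 × 79.06 = 19.21 mol/min; ν_A = −1, so ξ = 19.21/1 = 19.21 mol/min.
Outlet amounts (n = n₀ + ν ξ):
  A: 79.06 − 1(19.21) = 59.85
  B: 189.2 − 1(19.21) = 170
  E: 0 + 2(19.21) = 38.42
  D: 188.7 (inert)
Total out = 457 mol/min; y_B = 170 / 457 = 0.372.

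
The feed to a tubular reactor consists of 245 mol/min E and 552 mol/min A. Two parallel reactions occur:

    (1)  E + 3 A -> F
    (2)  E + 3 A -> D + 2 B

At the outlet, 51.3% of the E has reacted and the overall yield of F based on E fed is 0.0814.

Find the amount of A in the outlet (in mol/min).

Yield of F: 1ξ₁ / 245 = 0.0814 → ξ₁ = 19.94 mol/min.
Conversion of E: 1ξ₁ + 1ξ₂ = 0.513 × 245 = 125.7 → ξ₂ = 105.7 mol/min.
Outlet amounts (n = n₀ + Σ ν·ξ):
  E: 245 − 1(19.94) − 1(105.7) = 119.3
  A: 552 − 3(19.94) − 3(105.7) = 174.9
  F: 0 + 1(19.94) = 19.94
  D: 0 + 1(105.7) = 105.7
  B: 0 + 2(105.7) = 211.5

175 mol/min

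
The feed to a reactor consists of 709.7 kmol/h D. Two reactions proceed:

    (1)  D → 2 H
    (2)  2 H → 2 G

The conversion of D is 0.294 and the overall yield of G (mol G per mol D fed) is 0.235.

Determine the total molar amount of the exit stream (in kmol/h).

918 kmol/h

Conversion of D: D consumed = 1ξ₁ = 0.294 × 709.7 → ξ₁ = 208.7 kmol/h.
Yield of G: 2ξ₂ / 709.7 = 0.235 → ξ₂ = 83.39 kmol/h.
Outlet amounts (n = n₀ + Σ ν·ξ):
  D: 709.7 − 1(208.7) = 501
  H: 0 + 2(208.7) − 2(83.39) = 250.5
  G: 0 + 2(83.39) = 166.8
Total out = 501 + 250.5 + 166.8 = 918.4 kmol/h.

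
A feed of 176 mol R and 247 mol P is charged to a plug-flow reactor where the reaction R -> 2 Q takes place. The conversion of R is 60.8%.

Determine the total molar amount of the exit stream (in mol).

R reacted = 0.608 × 176 = 107 mol; ν_R = −1, so ξ = 107/1 = 107 mol.
Outlet amounts (n = n₀ + ν ξ):
  R: 176 − 1(107) = 68.99
  Q: 0 + 2(107) = 214
  P: 247 (inert)
Total out = 68.99 + 214 + 247 = 530 mol.

530 mol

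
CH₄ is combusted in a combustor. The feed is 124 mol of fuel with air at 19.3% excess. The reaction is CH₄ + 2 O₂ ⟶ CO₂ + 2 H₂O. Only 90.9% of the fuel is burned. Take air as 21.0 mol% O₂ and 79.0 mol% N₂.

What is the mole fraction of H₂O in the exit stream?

Stoichiometric O₂ = 2 × 124 = 248 mol; O₂ fed = 248 × 1.193 = 295.9 mol.
N₂ fed = 295.9 × 79/21 = 1113 mol.
Fuel reacted = 0.909 × 124 → ξ = 112.7 mol.
Outlet (n = n₀ + ν ξ):
  CH₄: 124 − 1(112.7) = 11.28
  O₂: 295.9 − 2(112.7) = 70.43
  N₂: 1113 (inert)
  CO₂: 0 + 1(112.7) = 112.7
  H₂O: 0 + 2(112.7) = 225.4
Total out = 1533 mol; y_H₂O = 225.4 / 1533 = 0.1471.

0.147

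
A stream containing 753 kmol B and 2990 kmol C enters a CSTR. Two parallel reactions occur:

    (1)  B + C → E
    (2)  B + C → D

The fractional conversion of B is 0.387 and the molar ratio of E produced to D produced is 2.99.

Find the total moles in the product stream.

3450 kmol

Conversion of B: B consumed = 0.387 × 753 = 291.4 kmol = 1ξ₁ + 1ξ₂.
Selectivity: 1ξ₁ / (1ξ₂) = 2.99 → ξ₁ = 2.99 ξ₂.
Substitute: (1·2.99 + 1) ξ₂ = 291.4 → ξ₂ = 73.04 kmol, ξ₁ = 218.4 kmol.
Outlet amounts (n = n₀ + Σ ν·ξ):
  B: 753 − 1(218.4) − 1(73.04) = 461.6
  C: 2990 − 1(218.4) − 1(73.04) = 2699
  E: 0 + 1(218.4) = 218.4
  D: 0 + 1(73.04) = 73.04
Total out = 461.6 + 2699 + 218.4 + 73.04 = 3452 kmol.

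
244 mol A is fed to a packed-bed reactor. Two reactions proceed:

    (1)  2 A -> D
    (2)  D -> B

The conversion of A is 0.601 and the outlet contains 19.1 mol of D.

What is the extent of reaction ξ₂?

Conversion of A: A consumed = 2ξ₁ = 0.601 × 244 → ξ₁ = 73.32 mol.
D balance: n_D = 0 + 1ξ₁ − 1ξ₂ = 19.1 → ξ₂ = (1·73.32 − 19.1)/1 = 54.22 mol.
Outlet amounts (n = n₀ + Σ ν·ξ):
  A: 244 − 2(73.32) = 97.36
  D: 0 + 1(73.32) − 1(54.22) = 19.1
  B: 0 + 1(54.22) = 54.22

ξ₂ = 54.2 mol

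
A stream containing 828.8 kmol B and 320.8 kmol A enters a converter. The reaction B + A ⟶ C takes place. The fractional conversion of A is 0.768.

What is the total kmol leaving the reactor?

903 kmol

A reacted = 0.768 × 320.8 = 246.4 kmol; ν_A = −1, so ξ = 246.4/1 = 246.4 kmol.
Outlet amounts (n = n₀ + ν ξ):
  B: 828.8 − 1(246.4) = 582.4
  A: 320.8 − 1(246.4) = 74.43
  C: 0 + 1(246.4) = 246.4
Total out = 582.4 + 74.43 + 246.4 = 903.2 kmol.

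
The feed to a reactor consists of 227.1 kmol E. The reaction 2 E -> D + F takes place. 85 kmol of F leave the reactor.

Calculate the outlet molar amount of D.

85 kmol

For F: n = n₀ + 1ξ → 85 = 0 + 1ξ, giving ξ = 85 kmol.
Outlet amounts (n = n₀ + ν ξ):
  E: 227.1 − 2(85) = 57.1
  D: 0 + 1(85) = 85
  F: 0 + 1(85) = 85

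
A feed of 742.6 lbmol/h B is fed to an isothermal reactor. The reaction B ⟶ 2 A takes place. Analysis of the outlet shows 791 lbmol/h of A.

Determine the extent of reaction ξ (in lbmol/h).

ξ = 396 lbmol/h

For A: n = n₀ + 2ξ → 791 = 0 + 2ξ, giving ξ = 395.5 lbmol/h.
Outlet amounts (n = n₀ + ν ξ):
  B: 742.6 − 1(395.5) = 347.1
  A: 0 + 2(395.5) = 791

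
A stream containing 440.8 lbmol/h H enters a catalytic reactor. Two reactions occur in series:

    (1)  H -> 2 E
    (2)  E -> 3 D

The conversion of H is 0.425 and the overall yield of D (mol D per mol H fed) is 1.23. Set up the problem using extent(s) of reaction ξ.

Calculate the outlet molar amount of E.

194 lbmol/h

Conversion of H: H consumed = 1ξ₁ = 0.425 × 440.8 → ξ₁ = 187.3 lbmol/h.
Yield of D: 3ξ₂ / 440.8 = 1.23 → ξ₂ = 180.7 lbmol/h.
Outlet amounts (n = n₀ + Σ ν·ξ):
  H: 440.8 − 1(187.3) = 253.5
  E: 0 + 2(187.3) − 1(180.7) = 194
  D: 0 + 3(180.7) = 542.2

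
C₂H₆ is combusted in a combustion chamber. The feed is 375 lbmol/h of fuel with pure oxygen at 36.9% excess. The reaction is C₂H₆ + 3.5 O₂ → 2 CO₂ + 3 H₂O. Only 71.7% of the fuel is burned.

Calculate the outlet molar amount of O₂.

856 lbmol/h

Stoichiometric O₂ = 3.5 × 375 = 1312 lbmol/h; O₂ fed = 1312 × 1.369 = 1797 lbmol/h.
Fuel reacted = 0.717 × 375 → ξ = 268.9 lbmol/h.
Outlet (n = n₀ + ν ξ):
  C₂H₆: 375 − 1(268.9) = 106.1
  O₂: 1797 − 3.5(268.9) = 855.8
  CO₂: 0 + 2(268.9) = 537.8
  H₂O: 0 + 3(268.9) = 806.6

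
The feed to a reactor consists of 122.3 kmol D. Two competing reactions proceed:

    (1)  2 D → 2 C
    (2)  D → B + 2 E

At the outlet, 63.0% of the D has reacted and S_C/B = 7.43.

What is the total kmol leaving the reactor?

Conversion of D: D consumed = 0.63 × 122.3 = 77.05 kmol = 2ξ₁ + 1ξ₂.
Selectivity: 2ξ₁ / (1ξ₂) = 7.43 → ξ₁ = 3.715 ξ₂.
Substitute: (2·3.715 + 1) ξ₂ = 77.05 → ξ₂ = 9.14 kmol, ξ₁ = 33.95 kmol.
Outlet amounts (n = n₀ + Σ ν·ξ):
  D: 122.3 − 2(33.95) − 1(9.14) = 45.25
  C: 0 + 2(33.95) = 67.91
  B: 0 + 1(9.14) = 9.14
  E: 0 + 2(9.14) = 18.28
Total out = 45.25 + 67.91 + 9.14 + 18.28 = 140.6 kmol.

141 kmol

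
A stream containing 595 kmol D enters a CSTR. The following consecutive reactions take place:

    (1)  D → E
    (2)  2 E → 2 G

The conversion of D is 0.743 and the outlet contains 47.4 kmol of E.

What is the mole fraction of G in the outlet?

Conversion of D: D consumed = 1ξ₁ = 0.743 × 595 → ξ₁ = 442.1 kmol.
E balance: n_E = 0 + 1ξ₁ − 2ξ₂ = 47.4 → ξ₂ = (1·442.1 − 47.4)/2 = 197.3 kmol.
Outlet amounts (n = n₀ + Σ ν·ξ):
  D: 595 − 1(442.1) = 152.9
  E: 0 + 1(442.1) − 2(197.3) = 47.4
  G: 0 + 2(197.3) = 394.7
Total out = 595 kmol; y_G = 394.7 / 595 = 0.6633.

0.663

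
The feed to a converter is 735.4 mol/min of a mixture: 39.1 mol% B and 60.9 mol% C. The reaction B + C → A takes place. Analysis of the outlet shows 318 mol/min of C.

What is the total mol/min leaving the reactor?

For C: n = n₀ − 1ξ → 318 = 447.9 − 1ξ, giving ξ = 129.9 mol/min.
Outlet amounts (n = n₀ + ν ξ):
  B: 287.5 − 1(129.9) = 157.7
  C: 447.9 − 1(129.9) = 318
  A: 0 + 1(129.9) = 129.9
Total out = 157.7 + 318 + 129.9 = 605.5 mol/min.

606 mol/min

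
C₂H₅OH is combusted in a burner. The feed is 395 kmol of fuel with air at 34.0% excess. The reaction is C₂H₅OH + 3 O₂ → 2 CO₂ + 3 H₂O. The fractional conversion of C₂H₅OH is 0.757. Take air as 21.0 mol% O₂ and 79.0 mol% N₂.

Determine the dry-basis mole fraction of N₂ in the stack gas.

Stoichiometric O₂ = 3 × 395 = 1185 kmol; O₂ fed = 1185 × 1.340 = 1588 kmol.
N₂ fed = 1588 × 79/21 = 5974 kmol.
Fuel reacted = 0.757 × 395 → ξ = 299 kmol.
Outlet (n = n₀ + ν ξ):
  C₂H₅OH: 395 − 1(299) = 95.99
  O₂: 1588 − 3(299) = 690.9
  N₂: 5974 (inert)
  CO₂: 0 + 2(299) = 598
  H₂O: 0 + 3(299) = 897
Dry total = 7358 kmol; y_N₂ (dry) = 5974 / 7358 = 0.8118.

0.812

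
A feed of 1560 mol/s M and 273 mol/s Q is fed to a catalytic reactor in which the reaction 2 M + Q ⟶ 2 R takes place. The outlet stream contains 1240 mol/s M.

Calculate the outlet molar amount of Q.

113 mol/s

For M: n = n₀ − 2ξ → 1240 = 1560 − 2ξ, giving ξ = 160 mol/s.
Outlet amounts (n = n₀ + ν ξ):
  M: 1560 − 2(160) = 1240
  Q: 273 − 1(160) = 113
  R: 0 + 2(160) = 320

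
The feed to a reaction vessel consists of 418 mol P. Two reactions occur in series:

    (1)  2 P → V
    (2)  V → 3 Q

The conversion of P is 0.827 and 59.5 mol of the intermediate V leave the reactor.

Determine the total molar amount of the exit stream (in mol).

Conversion of P: P consumed = 2ξ₁ = 0.827 × 418 → ξ₁ = 172.8 mol.
V balance: n_V = 0 + 1ξ₁ − 1ξ₂ = 59.5 → ξ₂ = (1·172.8 − 59.5)/1 = 113.3 mol.
Outlet amounts (n = n₀ + Σ ν·ξ):
  P: 418 − 2(172.8) = 72.31
  V: 0 + 1(172.8) − 1(113.3) = 59.5
  Q: 0 + 3(113.3) = 340
Total out = 72.31 + 59.5 + 340 = 471.8 mol.

472 mol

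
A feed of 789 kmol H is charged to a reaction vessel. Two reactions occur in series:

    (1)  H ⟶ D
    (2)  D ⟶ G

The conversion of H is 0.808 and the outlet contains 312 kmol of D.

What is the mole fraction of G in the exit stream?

Conversion of H: H consumed = 1ξ₁ = 0.808 × 789 → ξ₁ = 637.5 kmol.
D balance: n_D = 0 + 1ξ₁ − 1ξ₂ = 312 → ξ₂ = (1·637.5 − 312)/1 = 325.5 kmol.
Outlet amounts (n = n₀ + Σ ν·ξ):
  H: 789 − 1(637.5) = 151.5
  D: 0 + 1(637.5) − 1(325.5) = 312
  G: 0 + 1(325.5) = 325.5
Total out = 789 kmol; y_G = 325.5 / 789 = 0.4126.

0.413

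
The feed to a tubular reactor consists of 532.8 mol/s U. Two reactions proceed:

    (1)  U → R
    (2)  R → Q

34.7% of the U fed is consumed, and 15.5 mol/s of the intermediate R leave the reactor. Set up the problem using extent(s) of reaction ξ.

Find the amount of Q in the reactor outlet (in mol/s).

169 mol/s

Conversion of U: U consumed = 1ξ₁ = 0.347 × 532.8 → ξ₁ = 184.9 mol/s.
R balance: n_R = 0 + 1ξ₁ − 1ξ₂ = 15.5 → ξ₂ = (1·184.9 − 15.5)/1 = 169.4 mol/s.
Outlet amounts (n = n₀ + Σ ν·ξ):
  U: 532.8 − 1(184.9) = 347.9
  R: 0 + 1(184.9) − 1(169.4) = 15.5
  Q: 0 + 1(169.4) = 169.4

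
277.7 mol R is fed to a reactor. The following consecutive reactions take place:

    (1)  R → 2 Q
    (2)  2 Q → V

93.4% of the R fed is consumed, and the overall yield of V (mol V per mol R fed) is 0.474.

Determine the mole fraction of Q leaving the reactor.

0.63

Conversion of R: R consumed = 1ξ₁ = 0.934 × 277.7 → ξ₁ = 259.4 mol.
Yield of V: 1ξ₂ / 277.7 = 0.474 → ξ₂ = 131.6 mol.
Outlet amounts (n = n₀ + Σ ν·ξ):
  R: 277.7 − 1(259.4) = 18.33
  Q: 0 + 2(259.4) − 2(131.6) = 255.5
  V: 0 + 1(131.6) = 131.6
Total out = 405.4 mol; y_Q = 255.5 / 405.4 = 0.6301.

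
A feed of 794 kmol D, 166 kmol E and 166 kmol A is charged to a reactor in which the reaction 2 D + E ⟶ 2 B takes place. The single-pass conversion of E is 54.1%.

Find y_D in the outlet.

E reacted = 0.541 × 166 = 89.81 kmol; ν_E = −1, so ξ = 89.81/1 = 89.81 kmol.
Outlet amounts (n = n₀ + ν ξ):
  D: 794 − 2(89.81) = 614.4
  E: 166 − 1(89.81) = 76.19
  B: 0 + 2(89.81) = 179.6
  A: 166 (inert)
Total out = 1036 kmol; y_D = 614.4 / 1036 = 0.5929.

0.593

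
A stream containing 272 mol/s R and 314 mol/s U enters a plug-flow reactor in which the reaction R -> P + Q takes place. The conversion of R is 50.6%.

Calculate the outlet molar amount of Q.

138 mol/s

R reacted = 0.506 × 272 = 137.6 mol/s; ν_R = −1, so ξ = 137.6/1 = 137.6 mol/s.
Outlet amounts (n = n₀ + ν ξ):
  R: 272 − 1(137.6) = 134.4
  P: 0 + 1(137.6) = 137.6
  Q: 0 + 1(137.6) = 137.6
  U: 314 (inert)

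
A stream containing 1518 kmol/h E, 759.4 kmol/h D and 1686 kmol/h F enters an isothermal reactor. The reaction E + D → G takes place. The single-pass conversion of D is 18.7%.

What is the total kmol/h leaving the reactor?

D reacted = 0.187 × 759.4 = 142 kmol/h; ν_D = −1, so ξ = 142/1 = 142 kmol/h.
Outlet amounts (n = n₀ + ν ξ):
  E: 1518 − 1(142) = 1376
  D: 759.4 − 1(142) = 617.4
  G: 0 + 1(142) = 142
  F: 1686 (inert)
Total out = 1376 + 617.4 + 142 + 1686 = 3821 kmol/h.

3820 kmol/h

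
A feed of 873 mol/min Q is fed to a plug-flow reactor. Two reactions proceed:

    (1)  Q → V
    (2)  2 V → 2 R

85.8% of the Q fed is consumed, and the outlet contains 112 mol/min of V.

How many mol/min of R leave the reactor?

Conversion of Q: Q consumed = 1ξ₁ = 0.858 × 873 → ξ₁ = 749 mol/min.
V balance: n_V = 0 + 1ξ₁ − 2ξ₂ = 112 → ξ₂ = (1·749 − 112)/2 = 318.5 mol/min.
Outlet amounts (n = n₀ + Σ ν·ξ):
  Q: 873 − 1(749) = 124
  V: 0 + 1(749) − 2(318.5) = 112
  R: 0 + 2(318.5) = 637

637 mol/min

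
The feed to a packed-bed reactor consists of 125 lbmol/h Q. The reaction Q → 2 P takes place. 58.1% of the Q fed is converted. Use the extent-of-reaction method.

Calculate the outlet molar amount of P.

Q reacted = 0.581 × 125 = 72.62 lbmol/h; ν_Q = −1, so ξ = 72.62/1 = 72.62 lbmol/h.
Outlet amounts (n = n₀ + ν ξ):
  Q: 125 − 1(72.62) = 52.38
  P: 0 + 2(72.62) = 145.2

145 lbmol/h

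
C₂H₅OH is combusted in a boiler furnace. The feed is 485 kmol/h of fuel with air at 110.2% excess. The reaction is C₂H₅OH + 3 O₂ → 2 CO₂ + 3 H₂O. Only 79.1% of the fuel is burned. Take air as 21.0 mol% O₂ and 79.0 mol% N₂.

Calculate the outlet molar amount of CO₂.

Stoichiometric O₂ = 3 × 485 = 1455 kmol/h; O₂ fed = 1455 × 2.102 = 3058 kmol/h.
N₂ fed = 3058 × 79/21 = 11510 kmol/h.
Fuel reacted = 0.791 × 485 → ξ = 383.6 kmol/h.
Outlet (n = n₀ + ν ξ):
  C₂H₅OH: 485 − 1(383.6) = 101.4
  O₂: 3058 − 3(383.6) = 1908
  N₂: 11510 (inert)
  CO₂: 0 + 2(383.6) = 767.3
  H₂O: 0 + 3(383.6) = 1151

767 kmol/h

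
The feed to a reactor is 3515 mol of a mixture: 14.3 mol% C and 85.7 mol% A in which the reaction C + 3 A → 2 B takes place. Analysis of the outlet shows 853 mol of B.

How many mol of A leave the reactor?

For B: n = n₀ + 2ξ → 853 = 0 + 2ξ, giving ξ = 426.5 mol.
Outlet amounts (n = n₀ + ν ξ):
  C: 502.6 − 1(426.5) = 76.14
  A: 3012 − 3(426.5) = 1733
  B: 0 + 2(426.5) = 853

1730 mol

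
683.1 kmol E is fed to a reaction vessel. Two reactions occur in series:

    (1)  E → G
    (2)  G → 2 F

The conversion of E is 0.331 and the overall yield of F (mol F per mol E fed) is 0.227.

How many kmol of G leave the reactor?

149 kmol

Conversion of E: E consumed = 1ξ₁ = 0.331 × 683.1 → ξ₁ = 226.1 kmol.
Yield of F: 2ξ₂ / 683.1 = 0.227 → ξ₂ = 77.53 kmol.
Outlet amounts (n = n₀ + Σ ν·ξ):
  E: 683.1 − 1(226.1) = 457
  G: 0 + 1(226.1) − 1(77.53) = 148.6
  F: 0 + 2(77.53) = 155.1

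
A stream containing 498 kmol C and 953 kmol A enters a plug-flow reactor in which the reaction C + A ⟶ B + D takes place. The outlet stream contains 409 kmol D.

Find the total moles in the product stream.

For D: n = n₀ + 1ξ → 409 = 0 + 1ξ, giving ξ = 409 kmol.
Outlet amounts (n = n₀ + ν ξ):
  C: 498 − 1(409) = 89
  A: 953 − 1(409) = 544
  B: 0 + 1(409) = 409
  D: 0 + 1(409) = 409
Total out = 89 + 544 + 409 + 409 = 1451 kmol.

1450 kmol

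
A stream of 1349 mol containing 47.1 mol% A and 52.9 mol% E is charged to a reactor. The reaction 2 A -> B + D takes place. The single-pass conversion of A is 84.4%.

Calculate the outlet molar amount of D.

A reacted = 0.844 × 635.4 = 536.3 mol; ν_A = −2, so ξ = 536.3/2 = 268.1 mol.
Outlet amounts (n = n₀ + ν ξ):
  A: 635.4 − 2(268.1) = 99.12
  B: 0 + 1(268.1) = 268.1
  D: 0 + 1(268.1) = 268.1
  E: 713.6 (inert)

268 mol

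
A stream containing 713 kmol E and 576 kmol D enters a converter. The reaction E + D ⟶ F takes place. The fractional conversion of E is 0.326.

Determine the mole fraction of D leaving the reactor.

E reacted = 0.326 × 713 = 232.4 kmol; ν_E = −1, so ξ = 232.4/1 = 232.4 kmol.
Outlet amounts (n = n₀ + ν ξ):
  E: 713 − 1(232.4) = 480.6
  D: 576 − 1(232.4) = 343.6
  F: 0 + 1(232.4) = 232.4
Total out = 1057 kmol; y_D = 343.6 / 1057 = 0.3252.

0.325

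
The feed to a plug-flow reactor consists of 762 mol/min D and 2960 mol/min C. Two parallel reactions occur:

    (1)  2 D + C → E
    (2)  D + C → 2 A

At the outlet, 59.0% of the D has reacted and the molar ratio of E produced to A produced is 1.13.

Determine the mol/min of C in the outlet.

Conversion of D: D consumed = 0.59 × 762 = 449.6 mol/min = 2ξ₁ + 1ξ₂.
Selectivity: 1ξ₁ / (2ξ₂) = 1.13 → ξ₁ = 2.26 ξ₂.
Substitute: (2·2.26 + 1) ξ₂ = 449.6 → ξ₂ = 81.45 mol/min, ξ₁ = 184.1 mol/min.
Outlet amounts (n = n₀ + Σ ν·ξ):
  D: 762 − 2(184.1) − 1(81.45) = 312.4
  C: 2960 − 1(184.1) − 1(81.45) = 2694
  E: 0 + 1(184.1) = 184.1
  A: 0 + 2(81.45) = 162.9

2690 mol/min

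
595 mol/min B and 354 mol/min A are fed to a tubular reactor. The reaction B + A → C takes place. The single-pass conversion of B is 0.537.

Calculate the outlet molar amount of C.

320 mol/min

B reacted = 0.537 × 595 = 319.5 mol/min; ν_B = −1, so ξ = 319.5/1 = 319.5 mol/min.
Outlet amounts (n = n₀ + ν ξ):
  B: 595 − 1(319.5) = 275.5
  A: 354 − 1(319.5) = 34.48
  C: 0 + 1(319.5) = 319.5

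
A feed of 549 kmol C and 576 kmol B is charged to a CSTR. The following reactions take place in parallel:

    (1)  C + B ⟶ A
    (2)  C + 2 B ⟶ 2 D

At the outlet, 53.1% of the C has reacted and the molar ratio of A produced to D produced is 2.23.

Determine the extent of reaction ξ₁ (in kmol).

ξ₁ = 238 kmol

Conversion of C: C consumed = 0.531 × 549 = 291.5 kmol = 1ξ₁ + 1ξ₂.
Selectivity: 1ξ₁ / (2ξ₂) = 2.23 → ξ₁ = 4.46 ξ₂.
Substitute: (1·4.46 + 1) ξ₂ = 291.5 → ξ₂ = 53.39 kmol, ξ₁ = 238.1 kmol.
Outlet amounts (n = n₀ + Σ ν·ξ):
  C: 549 − 1(238.1) − 1(53.39) = 257.5
  B: 576 − 1(238.1) − 2(53.39) = 231.1
  A: 0 + 1(238.1) = 238.1
  D: 0 + 2(53.39) = 106.8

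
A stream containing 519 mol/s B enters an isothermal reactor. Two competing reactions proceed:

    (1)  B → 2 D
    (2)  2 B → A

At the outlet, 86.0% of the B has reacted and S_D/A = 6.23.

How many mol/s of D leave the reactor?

Conversion of B: B consumed = 0.86 × 519 = 446.3 mol/s = 1ξ₁ + 2ξ₂.
Selectivity: 2ξ₁ / (1ξ₂) = 6.23 → ξ₁ = 3.115 ξ₂.
Substitute: (1·3.115 + 2) ξ₂ = 446.3 → ξ₂ = 87.26 mol/s, ξ₁ = 271.8 mol/s.
Outlet amounts (n = n₀ + Σ ν·ξ):
  B: 519 − 1(271.8) − 2(87.26) = 72.66
  D: 0 + 2(271.8) = 543.6
  A: 0 + 1(87.26) = 87.26

544 mol/s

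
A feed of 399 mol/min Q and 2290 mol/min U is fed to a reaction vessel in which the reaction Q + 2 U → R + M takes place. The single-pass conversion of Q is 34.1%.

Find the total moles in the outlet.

2550 mol/min

Q reacted = 0.341 × 399 = 136.1 mol/min; ν_Q = −1, so ξ = 136.1/1 = 136.1 mol/min.
Outlet amounts (n = n₀ + ν ξ):
  Q: 399 − 1(136.1) = 262.9
  U: 2290 − 2(136.1) = 2018
  R: 0 + 1(136.1) = 136.1
  M: 0 + 1(136.1) = 136.1
Total out = 262.9 + 2018 + 136.1 + 136.1 = 2553 mol/min.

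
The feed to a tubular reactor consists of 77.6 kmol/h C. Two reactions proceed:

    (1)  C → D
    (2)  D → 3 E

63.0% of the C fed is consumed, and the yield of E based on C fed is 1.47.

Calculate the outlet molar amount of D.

Conversion of C: C consumed = 1ξ₁ = 0.63 × 77.6 → ξ₁ = 48.89 kmol/h.
Yield of E: 3ξ₂ / 77.6 = 1.47 → ξ₂ = 38.02 kmol/h.
Outlet amounts (n = n₀ + Σ ν·ξ):
  C: 77.6 − 1(48.89) = 28.71
  D: 0 + 1(48.89) − 1(38.02) = 10.86
  E: 0 + 3(38.02) = 114.1

10.9 kmol/h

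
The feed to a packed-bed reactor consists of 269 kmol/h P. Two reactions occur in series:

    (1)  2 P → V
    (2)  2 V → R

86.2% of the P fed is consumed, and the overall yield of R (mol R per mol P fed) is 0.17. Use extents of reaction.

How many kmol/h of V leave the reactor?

24.5 kmol/h

Conversion of P: P consumed = 2ξ₁ = 0.862 × 269 → ξ₁ = 115.9 kmol/h.
Yield of R: 1ξ₂ / 269 = 0.17 → ξ₂ = 45.73 kmol/h.
Outlet amounts (n = n₀ + Σ ν·ξ):
  P: 269 − 2(115.9) = 37.12
  V: 0 + 1(115.9) − 2(45.73) = 24.48
  R: 0 + 1(45.73) = 45.73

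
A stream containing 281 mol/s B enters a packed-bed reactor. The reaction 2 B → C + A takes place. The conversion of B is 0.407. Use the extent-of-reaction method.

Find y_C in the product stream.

0.203

B reacted = 0.407 × 281 = 114.4 mol/s; ν_B = −2, so ξ = 114.4/2 = 57.18 mol/s.
Outlet amounts (n = n₀ + ν ξ):
  B: 281 − 2(57.18) = 166.6
  C: 0 + 1(57.18) = 57.18
  A: 0 + 1(57.18) = 57.18
Total out = 281 mol/s; y_C = 57.18 / 281 = 0.2035.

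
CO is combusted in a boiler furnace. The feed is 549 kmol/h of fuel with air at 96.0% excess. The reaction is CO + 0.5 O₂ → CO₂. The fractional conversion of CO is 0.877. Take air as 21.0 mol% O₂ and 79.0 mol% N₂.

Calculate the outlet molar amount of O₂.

Stoichiometric O₂ = 0.5 × 549 = 274.5 kmol/h; O₂ fed = 274.5 × 1.960 = 538 kmol/h.
N₂ fed = 538 × 79/21 = 2024 kmol/h.
Fuel reacted = 0.877 × 549 → ξ = 481.5 kmol/h.
Outlet (n = n₀ + ν ξ):
  CO: 549 − 1(481.5) = 67.53
  O₂: 538 − 0.5(481.5) = 297.3
  N₂: 2024 (inert)
  CO₂: 0 + 1(481.5) = 481.5

297 kmol/h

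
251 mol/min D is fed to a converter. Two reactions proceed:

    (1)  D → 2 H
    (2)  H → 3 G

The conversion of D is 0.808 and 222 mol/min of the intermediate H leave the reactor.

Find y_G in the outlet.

Conversion of D: D consumed = 1ξ₁ = 0.808 × 251 → ξ₁ = 202.8 mol/min.
H balance: n_H = 0 + 2ξ₁ − 1ξ₂ = 222 → ξ₂ = (2·202.8 − 222)/1 = 183.6 mol/min.
Outlet amounts (n = n₀ + Σ ν·ξ):
  D: 251 − 1(202.8) = 48.19
  H: 0 + 2(202.8) − 1(183.6) = 222
  G: 0 + 3(183.6) = 550.8
Total out = 821 mol/min; y_G = 550.8 / 821 = 0.6709.

0.671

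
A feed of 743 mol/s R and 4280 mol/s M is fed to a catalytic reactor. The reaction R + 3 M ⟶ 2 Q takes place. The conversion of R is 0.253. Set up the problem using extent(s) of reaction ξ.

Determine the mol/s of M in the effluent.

3720 mol/s

R reacted = 0.253 × 743 = 188 mol/s; ν_R = −1, so ξ = 188/1 = 188 mol/s.
Outlet amounts (n = n₀ + ν ξ):
  R: 743 − 1(188) = 555
  M: 4280 − 3(188) = 3716
  Q: 0 + 2(188) = 376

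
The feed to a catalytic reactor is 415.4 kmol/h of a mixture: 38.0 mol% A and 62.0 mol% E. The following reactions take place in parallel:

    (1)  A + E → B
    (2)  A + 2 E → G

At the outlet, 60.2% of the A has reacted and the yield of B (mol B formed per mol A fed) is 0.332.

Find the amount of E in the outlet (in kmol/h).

Yield of B: 1ξ₁ / 157.9 = 0.332 → ξ₁ = 52.41 kmol/h.
Conversion of A: 1ξ₁ + 1ξ₂ = 0.602 × 157.9 = 95.03 → ξ₂ = 42.62 kmol/h.
Outlet amounts (n = n₀ + Σ ν·ξ):
  A: 157.9 − 1(52.41) − 1(42.62) = 62.83
  E: 257.5 − 1(52.41) − 2(42.62) = 119.9
  B: 0 + 1(52.41) = 52.41
  G: 0 + 1(42.62) = 42.62

120 kmol/h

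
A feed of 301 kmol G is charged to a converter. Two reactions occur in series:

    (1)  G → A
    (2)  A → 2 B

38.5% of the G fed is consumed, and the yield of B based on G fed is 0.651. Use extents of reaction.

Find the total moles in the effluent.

399 kmol

Conversion of G: G consumed = 1ξ₁ = 0.385 × 301 → ξ₁ = 115.9 kmol.
Yield of B: 2ξ₂ / 301 = 0.651 → ξ₂ = 97.98 kmol.
Outlet amounts (n = n₀ + Σ ν·ξ):
  G: 301 − 1(115.9) = 185.1
  A: 0 + 1(115.9) − 1(97.98) = 17.91
  B: 0 + 2(97.98) = 196
Total out = 185.1 + 17.91 + 196 = 399 kmol.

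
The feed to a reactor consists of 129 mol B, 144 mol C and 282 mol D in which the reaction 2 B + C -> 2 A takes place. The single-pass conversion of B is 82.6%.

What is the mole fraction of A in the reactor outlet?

0.212

B reacted = 0.826 × 129 = 106.6 mol; ν_B = −2, so ξ = 106.6/2 = 53.28 mol.
Outlet amounts (n = n₀ + ν ξ):
  B: 129 − 2(53.28) = 22.45
  C: 144 − 1(53.28) = 90.72
  A: 0 + 2(53.28) = 106.6
  D: 282 (inert)
Total out = 501.7 mol; y_A = 106.6 / 501.7 = 0.2124.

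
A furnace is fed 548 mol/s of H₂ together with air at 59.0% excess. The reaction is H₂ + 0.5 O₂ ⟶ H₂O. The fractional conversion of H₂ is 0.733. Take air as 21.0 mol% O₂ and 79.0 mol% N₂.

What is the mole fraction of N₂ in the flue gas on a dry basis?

0.811

Stoichiometric O₂ = 0.5 × 548 = 274 mol/s; O₂ fed = 274 × 1.590 = 435.7 mol/s.
N₂ fed = 435.7 × 79/21 = 1639 mol/s.
Fuel reacted = 0.733 × 548 → ξ = 401.7 mol/s.
Outlet (n = n₀ + ν ξ):
  H₂: 548 − 1(401.7) = 146.3
  O₂: 435.7 − 0.5(401.7) = 234.8
  N₂: 1639 (inert)
  H₂O: 0 + 1(401.7) = 401.7
Dry total = 2020 mol/s; y_N₂ (dry) = 1639 / 2020 = 0.8113.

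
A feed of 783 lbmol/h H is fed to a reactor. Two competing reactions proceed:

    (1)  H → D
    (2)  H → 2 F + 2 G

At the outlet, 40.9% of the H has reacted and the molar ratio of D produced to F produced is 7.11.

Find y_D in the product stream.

0.354

Conversion of H: H consumed = 0.409 × 783 = 320.2 lbmol/h = 1ξ₁ + 1ξ₂.
Selectivity: 1ξ₁ / (2ξ₂) = 7.11 → ξ₁ = 14.22 ξ₂.
Substitute: (1·14.22 + 1) ξ₂ = 320.2 → ξ₂ = 21.04 lbmol/h, ξ₁ = 299.2 lbmol/h.
Outlet amounts (n = n₀ + Σ ν·ξ):
  H: 783 − 1(299.2) − 1(21.04) = 462.8
  D: 0 + 1(299.2) = 299.2
  F: 0 + 2(21.04) = 42.08
  G: 0 + 2(21.04) = 42.08
Total out = 846.1 lbmol/h; y_D = 299.2 / 846.1 = 0.3536.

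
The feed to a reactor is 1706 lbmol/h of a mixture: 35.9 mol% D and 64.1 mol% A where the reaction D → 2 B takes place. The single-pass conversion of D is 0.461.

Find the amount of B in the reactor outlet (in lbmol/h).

565 lbmol/h

D reacted = 0.461 × 612.5 = 282.3 lbmol/h; ν_D = −1, so ξ = 282.3/1 = 282.3 lbmol/h.
Outlet amounts (n = n₀ + ν ξ):
  D: 612.5 − 1(282.3) = 330.1
  B: 0 + 2(282.3) = 564.7
  A: 1094 (inert)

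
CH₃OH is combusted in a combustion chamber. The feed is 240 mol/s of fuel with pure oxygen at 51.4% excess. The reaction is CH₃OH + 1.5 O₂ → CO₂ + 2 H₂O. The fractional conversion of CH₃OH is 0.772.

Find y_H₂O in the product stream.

Stoichiometric O₂ = 1.5 × 240 = 360 mol/s; O₂ fed = 360 × 1.514 = 545 mol/s.
Fuel reacted = 0.772 × 240 → ξ = 185.3 mol/s.
Outlet (n = n₀ + ν ξ):
  CH₃OH: 240 − 1(185.3) = 54.72
  O₂: 545 − 1.5(185.3) = 267.1
  CO₂: 0 + 1(185.3) = 185.3
  H₂O: 0 + 2(185.3) = 370.6
Total out = 877.7 mol/s; y_H₂O = 370.6 / 877.7 = 0.4222.

0.422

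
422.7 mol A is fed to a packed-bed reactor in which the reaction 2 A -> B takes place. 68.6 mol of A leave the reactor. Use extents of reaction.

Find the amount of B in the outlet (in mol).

177 mol

For A: n = n₀ − 2ξ → 68.6 = 422.7 − 2ξ, giving ξ = 177.1 mol.
Outlet amounts (n = n₀ + ν ξ):
  A: 422.7 − 2(177.1) = 68.6
  B: 0 + 1(177.1) = 177.1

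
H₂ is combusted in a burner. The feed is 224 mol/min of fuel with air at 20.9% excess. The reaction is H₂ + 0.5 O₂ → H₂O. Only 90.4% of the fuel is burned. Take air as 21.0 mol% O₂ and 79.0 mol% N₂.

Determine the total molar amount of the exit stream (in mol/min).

768 mol/min

Stoichiometric O₂ = 0.5 × 224 = 112 mol/min; O₂ fed = 112 × 1.209 = 135.4 mol/min.
N₂ fed = 135.4 × 79/21 = 509.4 mol/min.
Fuel reacted = 0.904 × 224 → ξ = 202.5 mol/min.
Outlet (n = n₀ + ν ξ):
  H₂: 224 − 1(202.5) = 21.5
  O₂: 135.4 − 0.5(202.5) = 34.16
  N₂: 509.4 (inert)
  H₂O: 0 + 1(202.5) = 202.5
Total out = 21.5 + 34.16 + 509.4 + 202.5 = 767.6 mol/min.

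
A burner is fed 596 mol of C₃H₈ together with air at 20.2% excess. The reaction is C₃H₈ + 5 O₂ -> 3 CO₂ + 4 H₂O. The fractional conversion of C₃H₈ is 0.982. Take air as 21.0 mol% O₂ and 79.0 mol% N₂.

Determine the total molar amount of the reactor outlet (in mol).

18200 mol

Stoichiometric O₂ = 5 × 596 = 2980 mol; O₂ fed = 2980 × 1.202 = 3582 mol.
N₂ fed = 3582 × 79/21 = 13470 mol.
Fuel reacted = 0.982 × 596 → ξ = 585.3 mol.
Outlet (n = n₀ + ν ξ):
  C₃H₈: 596 − 1(585.3) = 10.73
  O₂: 3582 − 5(585.3) = 655.6
  N₂: 13470 (inert)
  CO₂: 0 + 3(585.3) = 1756
  H₂O: 0 + 4(585.3) = 2341
Total out = 10.73 + 655.6 + 13470 + 1756 + 2341 = 18240 mol.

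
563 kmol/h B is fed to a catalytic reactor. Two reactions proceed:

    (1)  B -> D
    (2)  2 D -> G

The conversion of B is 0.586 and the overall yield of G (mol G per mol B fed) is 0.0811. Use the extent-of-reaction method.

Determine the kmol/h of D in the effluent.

239 kmol/h

Conversion of B: B consumed = 1ξ₁ = 0.586 × 563 → ξ₁ = 329.9 kmol/h.
Yield of G: 1ξ₂ / 563 = 0.0811 → ξ₂ = 45.66 kmol/h.
Outlet amounts (n = n₀ + Σ ν·ξ):
  B: 563 − 1(329.9) = 233.1
  D: 0 + 1(329.9) − 2(45.66) = 238.6
  G: 0 + 1(45.66) = 45.66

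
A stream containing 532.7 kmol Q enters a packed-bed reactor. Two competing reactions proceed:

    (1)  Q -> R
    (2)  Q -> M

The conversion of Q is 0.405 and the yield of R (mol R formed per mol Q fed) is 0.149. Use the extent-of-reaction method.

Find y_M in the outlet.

Yield of R: 1ξ₁ / 532.7 = 0.149 → ξ₁ = 79.37 kmol.
Conversion of Q: 1ξ₁ + 1ξ₂ = 0.405 × 532.7 = 215.7 → ξ₂ = 136.4 kmol.
Outlet amounts (n = n₀ + Σ ν·ξ):
  Q: 532.7 − 1(79.37) − 1(136.4) = 317
  R: 0 + 1(79.37) = 79.37
  M: 0 + 1(136.4) = 136.4
Total out = 532.7 kmol; y_M = 136.4 / 532.7 = 0.256.

0.256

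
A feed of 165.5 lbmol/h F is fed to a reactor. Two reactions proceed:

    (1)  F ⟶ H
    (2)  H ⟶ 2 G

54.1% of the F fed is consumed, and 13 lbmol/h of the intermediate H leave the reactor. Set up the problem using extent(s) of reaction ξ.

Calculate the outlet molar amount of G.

Conversion of F: F consumed = 1ξ₁ = 0.541 × 165.5 → ξ₁ = 89.54 lbmol/h.
H balance: n_H = 0 + 1ξ₁ − 1ξ₂ = 13 → ξ₂ = (1·89.54 − 13)/1 = 76.54 lbmol/h.
Outlet amounts (n = n₀ + Σ ν·ξ):
  F: 165.5 − 1(89.54) = 75.96
  H: 0 + 1(89.54) − 1(76.54) = 13
  G: 0 + 2(76.54) = 153.1

153 lbmol/h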